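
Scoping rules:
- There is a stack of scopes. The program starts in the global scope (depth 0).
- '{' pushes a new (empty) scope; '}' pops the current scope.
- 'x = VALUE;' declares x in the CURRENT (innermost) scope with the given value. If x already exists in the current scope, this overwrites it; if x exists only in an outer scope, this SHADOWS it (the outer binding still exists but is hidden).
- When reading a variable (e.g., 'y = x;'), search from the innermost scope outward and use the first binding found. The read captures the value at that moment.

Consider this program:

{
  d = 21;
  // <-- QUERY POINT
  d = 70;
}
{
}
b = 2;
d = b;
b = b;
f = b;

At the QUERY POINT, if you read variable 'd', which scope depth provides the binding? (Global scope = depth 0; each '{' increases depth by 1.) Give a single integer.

Answer: 1

Derivation:
Step 1: enter scope (depth=1)
Step 2: declare d=21 at depth 1
Visible at query point: d=21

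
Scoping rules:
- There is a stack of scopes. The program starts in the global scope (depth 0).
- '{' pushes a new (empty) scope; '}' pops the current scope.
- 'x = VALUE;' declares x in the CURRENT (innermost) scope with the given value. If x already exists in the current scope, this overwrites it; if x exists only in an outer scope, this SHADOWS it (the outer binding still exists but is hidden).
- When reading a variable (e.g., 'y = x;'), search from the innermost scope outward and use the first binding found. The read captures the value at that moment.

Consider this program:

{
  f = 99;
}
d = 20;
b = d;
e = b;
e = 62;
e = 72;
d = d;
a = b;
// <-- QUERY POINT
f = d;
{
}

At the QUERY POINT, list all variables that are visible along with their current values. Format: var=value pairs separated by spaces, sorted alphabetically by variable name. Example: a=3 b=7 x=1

Answer: a=20 b=20 d=20 e=72

Derivation:
Step 1: enter scope (depth=1)
Step 2: declare f=99 at depth 1
Step 3: exit scope (depth=0)
Step 4: declare d=20 at depth 0
Step 5: declare b=(read d)=20 at depth 0
Step 6: declare e=(read b)=20 at depth 0
Step 7: declare e=62 at depth 0
Step 8: declare e=72 at depth 0
Step 9: declare d=(read d)=20 at depth 0
Step 10: declare a=(read b)=20 at depth 0
Visible at query point: a=20 b=20 d=20 e=72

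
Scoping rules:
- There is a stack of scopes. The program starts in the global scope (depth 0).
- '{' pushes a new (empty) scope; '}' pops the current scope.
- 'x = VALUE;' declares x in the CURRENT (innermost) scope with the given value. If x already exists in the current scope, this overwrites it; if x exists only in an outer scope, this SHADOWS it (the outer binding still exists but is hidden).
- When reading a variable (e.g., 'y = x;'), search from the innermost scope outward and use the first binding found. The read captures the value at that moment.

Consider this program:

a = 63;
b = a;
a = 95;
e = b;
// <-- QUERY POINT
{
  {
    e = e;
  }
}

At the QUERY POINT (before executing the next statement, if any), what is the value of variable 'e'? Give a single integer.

Step 1: declare a=63 at depth 0
Step 2: declare b=(read a)=63 at depth 0
Step 3: declare a=95 at depth 0
Step 4: declare e=(read b)=63 at depth 0
Visible at query point: a=95 b=63 e=63

Answer: 63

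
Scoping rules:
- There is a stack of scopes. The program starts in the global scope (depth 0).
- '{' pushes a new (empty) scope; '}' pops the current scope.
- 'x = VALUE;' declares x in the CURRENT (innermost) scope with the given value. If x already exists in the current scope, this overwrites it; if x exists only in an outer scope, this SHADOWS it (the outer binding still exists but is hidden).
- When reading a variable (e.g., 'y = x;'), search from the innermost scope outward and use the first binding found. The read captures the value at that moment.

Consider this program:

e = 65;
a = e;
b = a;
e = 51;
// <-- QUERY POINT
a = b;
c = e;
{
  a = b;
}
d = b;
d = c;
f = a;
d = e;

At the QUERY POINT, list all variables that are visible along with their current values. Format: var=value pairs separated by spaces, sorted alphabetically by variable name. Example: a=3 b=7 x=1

Step 1: declare e=65 at depth 0
Step 2: declare a=(read e)=65 at depth 0
Step 3: declare b=(read a)=65 at depth 0
Step 4: declare e=51 at depth 0
Visible at query point: a=65 b=65 e=51

Answer: a=65 b=65 e=51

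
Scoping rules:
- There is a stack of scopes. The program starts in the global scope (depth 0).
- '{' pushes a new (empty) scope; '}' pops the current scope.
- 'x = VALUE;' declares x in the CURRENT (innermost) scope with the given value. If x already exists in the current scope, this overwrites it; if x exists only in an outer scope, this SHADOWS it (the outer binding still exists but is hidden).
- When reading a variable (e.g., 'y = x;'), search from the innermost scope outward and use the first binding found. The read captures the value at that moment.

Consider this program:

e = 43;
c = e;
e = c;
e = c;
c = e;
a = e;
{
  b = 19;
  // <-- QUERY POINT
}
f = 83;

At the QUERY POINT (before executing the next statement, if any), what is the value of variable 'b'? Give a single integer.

Answer: 19

Derivation:
Step 1: declare e=43 at depth 0
Step 2: declare c=(read e)=43 at depth 0
Step 3: declare e=(read c)=43 at depth 0
Step 4: declare e=(read c)=43 at depth 0
Step 5: declare c=(read e)=43 at depth 0
Step 6: declare a=(read e)=43 at depth 0
Step 7: enter scope (depth=1)
Step 8: declare b=19 at depth 1
Visible at query point: a=43 b=19 c=43 e=43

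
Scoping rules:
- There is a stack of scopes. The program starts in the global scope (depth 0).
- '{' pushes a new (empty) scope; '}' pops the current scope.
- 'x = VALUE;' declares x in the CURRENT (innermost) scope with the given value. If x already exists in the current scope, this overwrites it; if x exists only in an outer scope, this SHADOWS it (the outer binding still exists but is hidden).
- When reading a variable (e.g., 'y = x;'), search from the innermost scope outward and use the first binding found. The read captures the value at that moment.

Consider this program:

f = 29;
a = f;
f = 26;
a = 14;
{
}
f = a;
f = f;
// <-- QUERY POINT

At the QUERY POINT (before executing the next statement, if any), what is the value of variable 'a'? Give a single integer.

Step 1: declare f=29 at depth 0
Step 2: declare a=(read f)=29 at depth 0
Step 3: declare f=26 at depth 0
Step 4: declare a=14 at depth 0
Step 5: enter scope (depth=1)
Step 6: exit scope (depth=0)
Step 7: declare f=(read a)=14 at depth 0
Step 8: declare f=(read f)=14 at depth 0
Visible at query point: a=14 f=14

Answer: 14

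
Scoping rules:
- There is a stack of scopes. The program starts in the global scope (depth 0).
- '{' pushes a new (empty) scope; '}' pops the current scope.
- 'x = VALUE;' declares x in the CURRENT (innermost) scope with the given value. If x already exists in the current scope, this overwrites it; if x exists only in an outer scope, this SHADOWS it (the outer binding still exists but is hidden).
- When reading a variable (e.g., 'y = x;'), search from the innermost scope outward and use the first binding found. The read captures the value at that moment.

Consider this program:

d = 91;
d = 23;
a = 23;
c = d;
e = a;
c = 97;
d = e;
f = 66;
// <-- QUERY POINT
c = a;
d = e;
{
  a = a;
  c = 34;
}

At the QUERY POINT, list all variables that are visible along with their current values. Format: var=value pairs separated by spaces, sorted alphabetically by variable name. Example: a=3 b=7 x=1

Answer: a=23 c=97 d=23 e=23 f=66

Derivation:
Step 1: declare d=91 at depth 0
Step 2: declare d=23 at depth 0
Step 3: declare a=23 at depth 0
Step 4: declare c=(read d)=23 at depth 0
Step 5: declare e=(read a)=23 at depth 0
Step 6: declare c=97 at depth 0
Step 7: declare d=(read e)=23 at depth 0
Step 8: declare f=66 at depth 0
Visible at query point: a=23 c=97 d=23 e=23 f=66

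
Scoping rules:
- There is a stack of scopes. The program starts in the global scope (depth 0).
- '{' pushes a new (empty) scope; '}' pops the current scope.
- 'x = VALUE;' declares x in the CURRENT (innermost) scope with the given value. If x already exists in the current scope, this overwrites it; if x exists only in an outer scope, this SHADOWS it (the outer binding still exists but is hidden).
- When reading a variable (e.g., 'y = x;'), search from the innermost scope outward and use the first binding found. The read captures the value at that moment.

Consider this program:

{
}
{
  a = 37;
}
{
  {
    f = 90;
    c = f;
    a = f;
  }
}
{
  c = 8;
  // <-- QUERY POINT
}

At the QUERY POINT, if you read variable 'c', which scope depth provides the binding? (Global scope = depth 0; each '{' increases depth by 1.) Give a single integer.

Step 1: enter scope (depth=1)
Step 2: exit scope (depth=0)
Step 3: enter scope (depth=1)
Step 4: declare a=37 at depth 1
Step 5: exit scope (depth=0)
Step 6: enter scope (depth=1)
Step 7: enter scope (depth=2)
Step 8: declare f=90 at depth 2
Step 9: declare c=(read f)=90 at depth 2
Step 10: declare a=(read f)=90 at depth 2
Step 11: exit scope (depth=1)
Step 12: exit scope (depth=0)
Step 13: enter scope (depth=1)
Step 14: declare c=8 at depth 1
Visible at query point: c=8

Answer: 1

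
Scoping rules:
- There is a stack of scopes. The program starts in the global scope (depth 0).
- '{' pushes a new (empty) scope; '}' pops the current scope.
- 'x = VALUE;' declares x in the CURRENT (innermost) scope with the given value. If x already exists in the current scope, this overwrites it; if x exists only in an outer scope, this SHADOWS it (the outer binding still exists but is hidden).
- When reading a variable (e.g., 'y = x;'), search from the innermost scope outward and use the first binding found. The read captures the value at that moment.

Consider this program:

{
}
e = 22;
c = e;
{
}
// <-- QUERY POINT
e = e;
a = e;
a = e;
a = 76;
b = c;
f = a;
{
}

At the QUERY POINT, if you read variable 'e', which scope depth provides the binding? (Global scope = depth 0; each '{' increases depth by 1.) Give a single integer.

Step 1: enter scope (depth=1)
Step 2: exit scope (depth=0)
Step 3: declare e=22 at depth 0
Step 4: declare c=(read e)=22 at depth 0
Step 5: enter scope (depth=1)
Step 6: exit scope (depth=0)
Visible at query point: c=22 e=22

Answer: 0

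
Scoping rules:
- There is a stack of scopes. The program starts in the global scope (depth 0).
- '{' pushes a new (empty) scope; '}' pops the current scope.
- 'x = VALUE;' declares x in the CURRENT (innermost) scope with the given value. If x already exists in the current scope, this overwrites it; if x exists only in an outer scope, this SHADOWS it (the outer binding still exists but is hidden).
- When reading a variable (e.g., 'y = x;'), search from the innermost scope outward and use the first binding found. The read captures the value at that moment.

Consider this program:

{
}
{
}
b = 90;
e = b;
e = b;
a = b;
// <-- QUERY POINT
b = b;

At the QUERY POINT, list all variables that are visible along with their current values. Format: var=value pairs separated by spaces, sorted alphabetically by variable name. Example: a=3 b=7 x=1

Step 1: enter scope (depth=1)
Step 2: exit scope (depth=0)
Step 3: enter scope (depth=1)
Step 4: exit scope (depth=0)
Step 5: declare b=90 at depth 0
Step 6: declare e=(read b)=90 at depth 0
Step 7: declare e=(read b)=90 at depth 0
Step 8: declare a=(read b)=90 at depth 0
Visible at query point: a=90 b=90 e=90

Answer: a=90 b=90 e=90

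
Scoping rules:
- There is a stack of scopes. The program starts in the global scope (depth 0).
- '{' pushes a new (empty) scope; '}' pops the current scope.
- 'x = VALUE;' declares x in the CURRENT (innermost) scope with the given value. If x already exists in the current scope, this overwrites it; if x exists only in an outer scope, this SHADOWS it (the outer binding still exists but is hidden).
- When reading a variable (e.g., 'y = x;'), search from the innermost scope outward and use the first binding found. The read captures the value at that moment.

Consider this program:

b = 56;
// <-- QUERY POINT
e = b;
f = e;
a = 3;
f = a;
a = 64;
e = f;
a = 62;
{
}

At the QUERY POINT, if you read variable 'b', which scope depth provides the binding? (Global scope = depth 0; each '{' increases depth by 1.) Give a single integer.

Answer: 0

Derivation:
Step 1: declare b=56 at depth 0
Visible at query point: b=56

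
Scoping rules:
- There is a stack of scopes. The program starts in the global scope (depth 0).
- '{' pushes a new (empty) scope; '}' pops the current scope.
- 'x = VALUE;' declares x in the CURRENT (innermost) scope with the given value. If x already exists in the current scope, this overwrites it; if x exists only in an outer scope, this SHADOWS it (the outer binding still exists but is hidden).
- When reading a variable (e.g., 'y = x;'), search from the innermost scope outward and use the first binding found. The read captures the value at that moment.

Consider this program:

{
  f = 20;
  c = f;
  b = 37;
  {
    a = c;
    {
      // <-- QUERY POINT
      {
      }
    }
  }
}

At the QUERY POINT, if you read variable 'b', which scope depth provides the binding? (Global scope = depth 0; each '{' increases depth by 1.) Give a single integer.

Step 1: enter scope (depth=1)
Step 2: declare f=20 at depth 1
Step 3: declare c=(read f)=20 at depth 1
Step 4: declare b=37 at depth 1
Step 5: enter scope (depth=2)
Step 6: declare a=(read c)=20 at depth 2
Step 7: enter scope (depth=3)
Visible at query point: a=20 b=37 c=20 f=20

Answer: 1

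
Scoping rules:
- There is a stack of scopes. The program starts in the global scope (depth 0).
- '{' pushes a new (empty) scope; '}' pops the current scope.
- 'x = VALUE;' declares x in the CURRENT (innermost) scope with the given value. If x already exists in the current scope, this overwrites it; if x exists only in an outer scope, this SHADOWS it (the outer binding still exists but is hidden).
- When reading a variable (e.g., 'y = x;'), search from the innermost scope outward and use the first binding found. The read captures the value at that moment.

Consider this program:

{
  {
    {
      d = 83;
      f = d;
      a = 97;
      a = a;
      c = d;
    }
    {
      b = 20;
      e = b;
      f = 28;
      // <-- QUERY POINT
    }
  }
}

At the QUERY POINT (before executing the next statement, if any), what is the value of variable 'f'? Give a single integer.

Step 1: enter scope (depth=1)
Step 2: enter scope (depth=2)
Step 3: enter scope (depth=3)
Step 4: declare d=83 at depth 3
Step 5: declare f=(read d)=83 at depth 3
Step 6: declare a=97 at depth 3
Step 7: declare a=(read a)=97 at depth 3
Step 8: declare c=(read d)=83 at depth 3
Step 9: exit scope (depth=2)
Step 10: enter scope (depth=3)
Step 11: declare b=20 at depth 3
Step 12: declare e=(read b)=20 at depth 3
Step 13: declare f=28 at depth 3
Visible at query point: b=20 e=20 f=28

Answer: 28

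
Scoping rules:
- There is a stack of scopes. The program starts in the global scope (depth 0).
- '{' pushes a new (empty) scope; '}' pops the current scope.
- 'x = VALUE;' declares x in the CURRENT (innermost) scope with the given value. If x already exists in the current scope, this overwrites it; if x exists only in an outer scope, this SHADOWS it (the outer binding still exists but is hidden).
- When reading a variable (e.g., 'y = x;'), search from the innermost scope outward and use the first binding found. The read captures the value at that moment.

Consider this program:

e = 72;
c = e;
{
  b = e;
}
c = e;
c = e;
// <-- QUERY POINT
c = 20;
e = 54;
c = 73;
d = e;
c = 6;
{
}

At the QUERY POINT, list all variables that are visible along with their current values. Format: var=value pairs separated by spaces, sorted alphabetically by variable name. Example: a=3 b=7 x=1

Step 1: declare e=72 at depth 0
Step 2: declare c=(read e)=72 at depth 0
Step 3: enter scope (depth=1)
Step 4: declare b=(read e)=72 at depth 1
Step 5: exit scope (depth=0)
Step 6: declare c=(read e)=72 at depth 0
Step 7: declare c=(read e)=72 at depth 0
Visible at query point: c=72 e=72

Answer: c=72 e=72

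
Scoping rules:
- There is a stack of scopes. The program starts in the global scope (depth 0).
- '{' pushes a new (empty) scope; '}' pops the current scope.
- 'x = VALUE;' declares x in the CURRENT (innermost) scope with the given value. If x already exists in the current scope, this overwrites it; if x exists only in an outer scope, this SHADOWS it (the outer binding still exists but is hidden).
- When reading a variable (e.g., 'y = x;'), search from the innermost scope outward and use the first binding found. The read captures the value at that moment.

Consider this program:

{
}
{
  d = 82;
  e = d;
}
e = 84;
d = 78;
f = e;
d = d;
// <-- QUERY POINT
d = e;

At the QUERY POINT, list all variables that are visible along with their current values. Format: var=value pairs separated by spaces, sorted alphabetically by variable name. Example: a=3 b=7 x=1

Answer: d=78 e=84 f=84

Derivation:
Step 1: enter scope (depth=1)
Step 2: exit scope (depth=0)
Step 3: enter scope (depth=1)
Step 4: declare d=82 at depth 1
Step 5: declare e=(read d)=82 at depth 1
Step 6: exit scope (depth=0)
Step 7: declare e=84 at depth 0
Step 8: declare d=78 at depth 0
Step 9: declare f=(read e)=84 at depth 0
Step 10: declare d=(read d)=78 at depth 0
Visible at query point: d=78 e=84 f=84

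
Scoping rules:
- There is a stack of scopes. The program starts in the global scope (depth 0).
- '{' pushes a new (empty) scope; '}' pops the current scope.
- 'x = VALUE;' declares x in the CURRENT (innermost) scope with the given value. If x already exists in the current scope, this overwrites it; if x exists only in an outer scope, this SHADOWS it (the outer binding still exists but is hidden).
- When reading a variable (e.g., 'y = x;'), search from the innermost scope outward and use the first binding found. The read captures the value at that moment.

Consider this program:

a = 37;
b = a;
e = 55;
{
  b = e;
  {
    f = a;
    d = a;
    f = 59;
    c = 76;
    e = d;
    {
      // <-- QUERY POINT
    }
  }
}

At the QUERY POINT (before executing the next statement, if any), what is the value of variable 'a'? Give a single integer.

Answer: 37

Derivation:
Step 1: declare a=37 at depth 0
Step 2: declare b=(read a)=37 at depth 0
Step 3: declare e=55 at depth 0
Step 4: enter scope (depth=1)
Step 5: declare b=(read e)=55 at depth 1
Step 6: enter scope (depth=2)
Step 7: declare f=(read a)=37 at depth 2
Step 8: declare d=(read a)=37 at depth 2
Step 9: declare f=59 at depth 2
Step 10: declare c=76 at depth 2
Step 11: declare e=(read d)=37 at depth 2
Step 12: enter scope (depth=3)
Visible at query point: a=37 b=55 c=76 d=37 e=37 f=59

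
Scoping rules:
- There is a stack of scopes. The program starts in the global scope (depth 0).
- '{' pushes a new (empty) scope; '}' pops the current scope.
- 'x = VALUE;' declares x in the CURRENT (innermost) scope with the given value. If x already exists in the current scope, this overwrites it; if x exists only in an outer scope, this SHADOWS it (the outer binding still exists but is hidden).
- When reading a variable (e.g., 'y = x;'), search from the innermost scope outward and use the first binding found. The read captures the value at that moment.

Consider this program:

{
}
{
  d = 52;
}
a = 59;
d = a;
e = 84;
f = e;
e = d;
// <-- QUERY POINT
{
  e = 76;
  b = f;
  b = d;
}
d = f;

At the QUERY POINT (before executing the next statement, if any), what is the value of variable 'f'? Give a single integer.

Answer: 84

Derivation:
Step 1: enter scope (depth=1)
Step 2: exit scope (depth=0)
Step 3: enter scope (depth=1)
Step 4: declare d=52 at depth 1
Step 5: exit scope (depth=0)
Step 6: declare a=59 at depth 0
Step 7: declare d=(read a)=59 at depth 0
Step 8: declare e=84 at depth 0
Step 9: declare f=(read e)=84 at depth 0
Step 10: declare e=(read d)=59 at depth 0
Visible at query point: a=59 d=59 e=59 f=84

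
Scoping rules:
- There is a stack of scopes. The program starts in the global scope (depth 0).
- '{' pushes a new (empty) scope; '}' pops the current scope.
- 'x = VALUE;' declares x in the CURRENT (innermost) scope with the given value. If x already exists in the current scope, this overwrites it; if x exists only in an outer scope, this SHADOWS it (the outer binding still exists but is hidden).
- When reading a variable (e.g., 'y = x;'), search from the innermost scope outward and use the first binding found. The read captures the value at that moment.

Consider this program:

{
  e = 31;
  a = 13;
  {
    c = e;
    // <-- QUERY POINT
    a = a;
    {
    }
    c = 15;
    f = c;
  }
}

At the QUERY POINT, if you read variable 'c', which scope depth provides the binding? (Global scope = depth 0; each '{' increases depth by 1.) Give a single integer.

Answer: 2

Derivation:
Step 1: enter scope (depth=1)
Step 2: declare e=31 at depth 1
Step 3: declare a=13 at depth 1
Step 4: enter scope (depth=2)
Step 5: declare c=(read e)=31 at depth 2
Visible at query point: a=13 c=31 e=31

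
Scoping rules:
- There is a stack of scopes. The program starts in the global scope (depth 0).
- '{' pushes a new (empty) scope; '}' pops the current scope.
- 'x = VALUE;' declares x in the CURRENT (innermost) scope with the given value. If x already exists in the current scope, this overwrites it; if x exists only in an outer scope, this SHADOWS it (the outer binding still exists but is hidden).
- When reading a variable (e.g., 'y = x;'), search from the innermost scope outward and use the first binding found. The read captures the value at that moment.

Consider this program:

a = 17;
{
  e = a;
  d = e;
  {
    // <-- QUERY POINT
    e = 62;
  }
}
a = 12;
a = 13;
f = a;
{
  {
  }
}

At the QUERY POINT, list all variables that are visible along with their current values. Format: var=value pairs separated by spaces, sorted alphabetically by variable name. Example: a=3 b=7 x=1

Step 1: declare a=17 at depth 0
Step 2: enter scope (depth=1)
Step 3: declare e=(read a)=17 at depth 1
Step 4: declare d=(read e)=17 at depth 1
Step 5: enter scope (depth=2)
Visible at query point: a=17 d=17 e=17

Answer: a=17 d=17 e=17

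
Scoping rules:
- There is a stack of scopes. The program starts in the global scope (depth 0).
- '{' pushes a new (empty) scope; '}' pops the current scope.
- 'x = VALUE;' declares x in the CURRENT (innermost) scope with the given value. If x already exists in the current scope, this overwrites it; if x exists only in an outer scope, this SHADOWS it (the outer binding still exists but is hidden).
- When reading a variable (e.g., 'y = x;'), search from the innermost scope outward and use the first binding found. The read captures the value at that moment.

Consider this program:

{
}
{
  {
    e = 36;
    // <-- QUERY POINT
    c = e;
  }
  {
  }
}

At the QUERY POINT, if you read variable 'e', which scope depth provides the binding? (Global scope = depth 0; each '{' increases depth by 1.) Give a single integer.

Step 1: enter scope (depth=1)
Step 2: exit scope (depth=0)
Step 3: enter scope (depth=1)
Step 4: enter scope (depth=2)
Step 5: declare e=36 at depth 2
Visible at query point: e=36

Answer: 2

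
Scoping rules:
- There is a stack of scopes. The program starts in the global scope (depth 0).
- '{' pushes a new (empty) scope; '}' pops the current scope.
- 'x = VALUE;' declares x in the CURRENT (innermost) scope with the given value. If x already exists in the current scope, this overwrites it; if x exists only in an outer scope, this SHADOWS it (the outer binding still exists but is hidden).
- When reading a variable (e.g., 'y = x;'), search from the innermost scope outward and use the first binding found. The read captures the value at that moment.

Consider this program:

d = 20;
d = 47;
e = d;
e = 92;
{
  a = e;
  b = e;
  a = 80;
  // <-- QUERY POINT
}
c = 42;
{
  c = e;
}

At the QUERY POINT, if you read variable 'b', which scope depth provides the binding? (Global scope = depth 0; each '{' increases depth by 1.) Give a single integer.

Answer: 1

Derivation:
Step 1: declare d=20 at depth 0
Step 2: declare d=47 at depth 0
Step 3: declare e=(read d)=47 at depth 0
Step 4: declare e=92 at depth 0
Step 5: enter scope (depth=1)
Step 6: declare a=(read e)=92 at depth 1
Step 7: declare b=(read e)=92 at depth 1
Step 8: declare a=80 at depth 1
Visible at query point: a=80 b=92 d=47 e=92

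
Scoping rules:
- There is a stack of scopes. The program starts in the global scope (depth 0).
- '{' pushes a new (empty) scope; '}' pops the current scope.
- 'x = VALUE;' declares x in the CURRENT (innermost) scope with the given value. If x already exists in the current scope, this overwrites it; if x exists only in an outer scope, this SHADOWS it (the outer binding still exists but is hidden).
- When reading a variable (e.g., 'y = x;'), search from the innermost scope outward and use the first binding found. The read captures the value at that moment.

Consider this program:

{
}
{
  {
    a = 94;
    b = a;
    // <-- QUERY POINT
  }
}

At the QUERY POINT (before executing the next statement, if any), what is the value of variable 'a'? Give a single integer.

Step 1: enter scope (depth=1)
Step 2: exit scope (depth=0)
Step 3: enter scope (depth=1)
Step 4: enter scope (depth=2)
Step 5: declare a=94 at depth 2
Step 6: declare b=(read a)=94 at depth 2
Visible at query point: a=94 b=94

Answer: 94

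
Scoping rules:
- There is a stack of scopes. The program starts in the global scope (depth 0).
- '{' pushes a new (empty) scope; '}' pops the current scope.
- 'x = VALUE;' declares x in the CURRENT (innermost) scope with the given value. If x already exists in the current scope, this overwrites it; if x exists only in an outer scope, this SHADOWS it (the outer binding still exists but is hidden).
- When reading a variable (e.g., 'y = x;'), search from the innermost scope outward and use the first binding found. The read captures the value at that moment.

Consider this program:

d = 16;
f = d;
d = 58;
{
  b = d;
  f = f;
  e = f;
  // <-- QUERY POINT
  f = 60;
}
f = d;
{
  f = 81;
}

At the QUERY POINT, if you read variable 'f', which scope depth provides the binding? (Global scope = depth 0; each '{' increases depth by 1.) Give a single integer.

Step 1: declare d=16 at depth 0
Step 2: declare f=(read d)=16 at depth 0
Step 3: declare d=58 at depth 0
Step 4: enter scope (depth=1)
Step 5: declare b=(read d)=58 at depth 1
Step 6: declare f=(read f)=16 at depth 1
Step 7: declare e=(read f)=16 at depth 1
Visible at query point: b=58 d=58 e=16 f=16

Answer: 1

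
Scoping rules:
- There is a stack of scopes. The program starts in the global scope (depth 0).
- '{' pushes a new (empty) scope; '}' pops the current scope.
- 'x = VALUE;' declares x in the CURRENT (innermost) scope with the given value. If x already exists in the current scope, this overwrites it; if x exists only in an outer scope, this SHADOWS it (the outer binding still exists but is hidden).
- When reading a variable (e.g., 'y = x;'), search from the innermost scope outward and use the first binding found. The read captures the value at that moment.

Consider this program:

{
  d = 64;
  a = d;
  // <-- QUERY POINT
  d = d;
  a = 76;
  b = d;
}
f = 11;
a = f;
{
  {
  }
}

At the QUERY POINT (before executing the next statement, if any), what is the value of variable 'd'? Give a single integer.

Answer: 64

Derivation:
Step 1: enter scope (depth=1)
Step 2: declare d=64 at depth 1
Step 3: declare a=(read d)=64 at depth 1
Visible at query point: a=64 d=64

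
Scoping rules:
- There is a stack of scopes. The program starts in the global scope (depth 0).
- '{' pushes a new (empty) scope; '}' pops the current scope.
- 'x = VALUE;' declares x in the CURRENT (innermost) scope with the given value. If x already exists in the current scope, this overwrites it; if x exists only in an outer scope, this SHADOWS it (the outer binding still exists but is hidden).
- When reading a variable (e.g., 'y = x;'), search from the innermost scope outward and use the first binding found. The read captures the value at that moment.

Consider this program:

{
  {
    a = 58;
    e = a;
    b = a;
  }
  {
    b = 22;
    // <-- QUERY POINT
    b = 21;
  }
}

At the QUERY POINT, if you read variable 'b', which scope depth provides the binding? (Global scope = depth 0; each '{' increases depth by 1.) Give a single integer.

Step 1: enter scope (depth=1)
Step 2: enter scope (depth=2)
Step 3: declare a=58 at depth 2
Step 4: declare e=(read a)=58 at depth 2
Step 5: declare b=(read a)=58 at depth 2
Step 6: exit scope (depth=1)
Step 7: enter scope (depth=2)
Step 8: declare b=22 at depth 2
Visible at query point: b=22

Answer: 2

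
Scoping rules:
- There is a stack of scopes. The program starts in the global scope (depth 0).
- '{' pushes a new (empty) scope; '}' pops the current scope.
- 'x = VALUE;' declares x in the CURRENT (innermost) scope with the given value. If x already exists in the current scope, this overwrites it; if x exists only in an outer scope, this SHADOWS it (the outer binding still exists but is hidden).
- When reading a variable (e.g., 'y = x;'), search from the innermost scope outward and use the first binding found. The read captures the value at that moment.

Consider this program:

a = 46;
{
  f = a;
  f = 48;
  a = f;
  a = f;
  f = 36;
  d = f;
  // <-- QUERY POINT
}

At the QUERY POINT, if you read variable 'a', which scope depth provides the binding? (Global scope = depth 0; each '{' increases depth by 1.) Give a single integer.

Step 1: declare a=46 at depth 0
Step 2: enter scope (depth=1)
Step 3: declare f=(read a)=46 at depth 1
Step 4: declare f=48 at depth 1
Step 5: declare a=(read f)=48 at depth 1
Step 6: declare a=(read f)=48 at depth 1
Step 7: declare f=36 at depth 1
Step 8: declare d=(read f)=36 at depth 1
Visible at query point: a=48 d=36 f=36

Answer: 1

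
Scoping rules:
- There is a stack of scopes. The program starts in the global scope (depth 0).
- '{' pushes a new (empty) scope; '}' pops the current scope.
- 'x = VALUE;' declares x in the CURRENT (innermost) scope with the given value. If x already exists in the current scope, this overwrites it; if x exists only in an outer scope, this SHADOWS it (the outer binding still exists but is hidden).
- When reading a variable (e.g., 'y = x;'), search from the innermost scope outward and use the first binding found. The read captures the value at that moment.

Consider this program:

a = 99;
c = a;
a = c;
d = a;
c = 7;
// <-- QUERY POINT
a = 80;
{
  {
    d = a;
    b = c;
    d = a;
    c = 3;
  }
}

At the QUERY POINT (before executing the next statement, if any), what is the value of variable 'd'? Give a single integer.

Answer: 99

Derivation:
Step 1: declare a=99 at depth 0
Step 2: declare c=(read a)=99 at depth 0
Step 3: declare a=(read c)=99 at depth 0
Step 4: declare d=(read a)=99 at depth 0
Step 5: declare c=7 at depth 0
Visible at query point: a=99 c=7 d=99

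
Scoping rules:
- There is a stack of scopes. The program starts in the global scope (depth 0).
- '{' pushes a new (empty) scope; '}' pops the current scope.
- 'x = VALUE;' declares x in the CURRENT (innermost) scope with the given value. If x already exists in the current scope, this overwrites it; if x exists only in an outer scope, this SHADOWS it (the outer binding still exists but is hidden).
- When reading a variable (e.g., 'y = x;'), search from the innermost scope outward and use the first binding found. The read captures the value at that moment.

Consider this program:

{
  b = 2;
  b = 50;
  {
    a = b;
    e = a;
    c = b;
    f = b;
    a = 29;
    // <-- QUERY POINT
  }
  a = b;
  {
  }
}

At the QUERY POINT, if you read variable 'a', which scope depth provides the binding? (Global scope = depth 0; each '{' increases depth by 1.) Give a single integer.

Answer: 2

Derivation:
Step 1: enter scope (depth=1)
Step 2: declare b=2 at depth 1
Step 3: declare b=50 at depth 1
Step 4: enter scope (depth=2)
Step 5: declare a=(read b)=50 at depth 2
Step 6: declare e=(read a)=50 at depth 2
Step 7: declare c=(read b)=50 at depth 2
Step 8: declare f=(read b)=50 at depth 2
Step 9: declare a=29 at depth 2
Visible at query point: a=29 b=50 c=50 e=50 f=50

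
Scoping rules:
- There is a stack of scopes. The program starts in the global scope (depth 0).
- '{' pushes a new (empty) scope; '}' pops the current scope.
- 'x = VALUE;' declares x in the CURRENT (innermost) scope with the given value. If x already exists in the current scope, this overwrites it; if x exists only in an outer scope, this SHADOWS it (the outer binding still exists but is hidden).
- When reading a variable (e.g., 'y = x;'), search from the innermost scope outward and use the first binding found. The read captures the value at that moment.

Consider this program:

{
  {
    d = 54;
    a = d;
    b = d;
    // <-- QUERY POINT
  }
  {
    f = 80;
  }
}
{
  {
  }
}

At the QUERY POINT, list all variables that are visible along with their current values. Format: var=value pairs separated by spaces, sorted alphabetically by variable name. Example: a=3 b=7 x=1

Step 1: enter scope (depth=1)
Step 2: enter scope (depth=2)
Step 3: declare d=54 at depth 2
Step 4: declare a=(read d)=54 at depth 2
Step 5: declare b=(read d)=54 at depth 2
Visible at query point: a=54 b=54 d=54

Answer: a=54 b=54 d=54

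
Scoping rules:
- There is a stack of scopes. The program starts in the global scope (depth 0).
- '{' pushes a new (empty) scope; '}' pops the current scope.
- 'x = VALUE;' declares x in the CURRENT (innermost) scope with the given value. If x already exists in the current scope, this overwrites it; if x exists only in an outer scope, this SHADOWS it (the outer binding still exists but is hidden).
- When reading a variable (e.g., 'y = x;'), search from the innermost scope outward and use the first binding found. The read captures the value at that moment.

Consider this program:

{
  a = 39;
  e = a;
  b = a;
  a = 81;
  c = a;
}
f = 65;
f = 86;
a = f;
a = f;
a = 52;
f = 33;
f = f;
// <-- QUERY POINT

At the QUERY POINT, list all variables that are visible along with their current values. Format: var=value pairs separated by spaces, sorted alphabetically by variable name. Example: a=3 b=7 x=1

Answer: a=52 f=33

Derivation:
Step 1: enter scope (depth=1)
Step 2: declare a=39 at depth 1
Step 3: declare e=(read a)=39 at depth 1
Step 4: declare b=(read a)=39 at depth 1
Step 5: declare a=81 at depth 1
Step 6: declare c=(read a)=81 at depth 1
Step 7: exit scope (depth=0)
Step 8: declare f=65 at depth 0
Step 9: declare f=86 at depth 0
Step 10: declare a=(read f)=86 at depth 0
Step 11: declare a=(read f)=86 at depth 0
Step 12: declare a=52 at depth 0
Step 13: declare f=33 at depth 0
Step 14: declare f=(read f)=33 at depth 0
Visible at query point: a=52 f=33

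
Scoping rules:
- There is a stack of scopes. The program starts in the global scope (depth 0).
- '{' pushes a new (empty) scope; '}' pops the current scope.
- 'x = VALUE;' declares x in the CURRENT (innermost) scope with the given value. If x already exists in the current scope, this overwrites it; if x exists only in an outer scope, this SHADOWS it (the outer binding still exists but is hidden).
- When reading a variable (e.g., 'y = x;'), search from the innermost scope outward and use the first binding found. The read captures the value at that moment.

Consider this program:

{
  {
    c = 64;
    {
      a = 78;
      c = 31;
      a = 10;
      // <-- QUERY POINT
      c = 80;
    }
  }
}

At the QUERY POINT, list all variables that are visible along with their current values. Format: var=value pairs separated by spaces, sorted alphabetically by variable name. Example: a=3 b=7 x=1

Answer: a=10 c=31

Derivation:
Step 1: enter scope (depth=1)
Step 2: enter scope (depth=2)
Step 3: declare c=64 at depth 2
Step 4: enter scope (depth=3)
Step 5: declare a=78 at depth 3
Step 6: declare c=31 at depth 3
Step 7: declare a=10 at depth 3
Visible at query point: a=10 c=31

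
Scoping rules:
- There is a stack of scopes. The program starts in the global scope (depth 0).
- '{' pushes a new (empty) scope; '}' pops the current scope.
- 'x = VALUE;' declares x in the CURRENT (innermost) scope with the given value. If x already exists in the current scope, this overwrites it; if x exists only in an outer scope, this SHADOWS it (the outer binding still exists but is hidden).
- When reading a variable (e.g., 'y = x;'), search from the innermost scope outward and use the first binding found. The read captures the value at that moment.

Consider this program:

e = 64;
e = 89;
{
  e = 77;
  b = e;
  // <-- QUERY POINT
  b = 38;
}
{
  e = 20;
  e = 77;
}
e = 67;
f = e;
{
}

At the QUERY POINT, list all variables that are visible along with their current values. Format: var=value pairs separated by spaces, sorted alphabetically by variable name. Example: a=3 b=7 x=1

Step 1: declare e=64 at depth 0
Step 2: declare e=89 at depth 0
Step 3: enter scope (depth=1)
Step 4: declare e=77 at depth 1
Step 5: declare b=(read e)=77 at depth 1
Visible at query point: b=77 e=77

Answer: b=77 e=77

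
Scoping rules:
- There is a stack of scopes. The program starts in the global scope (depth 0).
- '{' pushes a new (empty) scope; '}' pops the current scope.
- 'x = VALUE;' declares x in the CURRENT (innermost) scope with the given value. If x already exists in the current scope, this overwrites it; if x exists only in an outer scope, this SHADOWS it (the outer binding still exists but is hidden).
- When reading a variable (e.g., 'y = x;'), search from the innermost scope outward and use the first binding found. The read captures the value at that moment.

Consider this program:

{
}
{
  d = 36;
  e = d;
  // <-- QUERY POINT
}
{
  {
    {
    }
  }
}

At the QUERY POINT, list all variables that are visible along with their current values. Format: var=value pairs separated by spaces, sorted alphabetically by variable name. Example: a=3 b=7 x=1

Step 1: enter scope (depth=1)
Step 2: exit scope (depth=0)
Step 3: enter scope (depth=1)
Step 4: declare d=36 at depth 1
Step 5: declare e=(read d)=36 at depth 1
Visible at query point: d=36 e=36

Answer: d=36 e=36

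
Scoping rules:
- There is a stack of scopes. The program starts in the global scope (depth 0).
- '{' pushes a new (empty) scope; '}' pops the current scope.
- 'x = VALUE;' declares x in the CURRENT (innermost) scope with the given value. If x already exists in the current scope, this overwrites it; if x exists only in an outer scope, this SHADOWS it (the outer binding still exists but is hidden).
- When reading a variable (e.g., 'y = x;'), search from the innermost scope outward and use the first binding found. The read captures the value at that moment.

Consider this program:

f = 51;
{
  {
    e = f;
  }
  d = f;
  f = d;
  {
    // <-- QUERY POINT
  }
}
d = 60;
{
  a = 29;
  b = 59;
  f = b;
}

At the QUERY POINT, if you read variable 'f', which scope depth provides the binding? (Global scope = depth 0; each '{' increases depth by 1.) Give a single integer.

Step 1: declare f=51 at depth 0
Step 2: enter scope (depth=1)
Step 3: enter scope (depth=2)
Step 4: declare e=(read f)=51 at depth 2
Step 5: exit scope (depth=1)
Step 6: declare d=(read f)=51 at depth 1
Step 7: declare f=(read d)=51 at depth 1
Step 8: enter scope (depth=2)
Visible at query point: d=51 f=51

Answer: 1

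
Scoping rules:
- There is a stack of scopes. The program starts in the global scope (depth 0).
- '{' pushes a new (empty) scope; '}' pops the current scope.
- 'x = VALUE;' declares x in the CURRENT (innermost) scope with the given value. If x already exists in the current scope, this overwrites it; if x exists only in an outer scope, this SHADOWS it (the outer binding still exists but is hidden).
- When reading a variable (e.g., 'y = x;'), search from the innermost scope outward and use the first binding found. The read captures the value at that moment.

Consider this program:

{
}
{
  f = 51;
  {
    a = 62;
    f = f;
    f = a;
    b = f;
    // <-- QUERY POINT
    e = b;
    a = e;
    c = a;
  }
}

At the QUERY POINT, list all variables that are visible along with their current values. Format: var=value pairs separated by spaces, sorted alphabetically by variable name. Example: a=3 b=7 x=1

Answer: a=62 b=62 f=62

Derivation:
Step 1: enter scope (depth=1)
Step 2: exit scope (depth=0)
Step 3: enter scope (depth=1)
Step 4: declare f=51 at depth 1
Step 5: enter scope (depth=2)
Step 6: declare a=62 at depth 2
Step 7: declare f=(read f)=51 at depth 2
Step 8: declare f=(read a)=62 at depth 2
Step 9: declare b=(read f)=62 at depth 2
Visible at query point: a=62 b=62 f=62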